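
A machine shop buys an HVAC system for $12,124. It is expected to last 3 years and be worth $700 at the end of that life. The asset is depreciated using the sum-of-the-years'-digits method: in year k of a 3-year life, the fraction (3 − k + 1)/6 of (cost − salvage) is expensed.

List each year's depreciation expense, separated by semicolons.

$5,712; $3,808; $1,904

Depreciable base = $12,124 − $700 = $11,424.
Sum of the years' digits = 3+2+1 = 6.
Year 1: $11,424 × 3/6 = $5,712. Book value $6,412.
Year 2: $11,424 × 2/6 = $3,808. Book value $2,604.
Year 3: $11,424 × 1/6 = $1,904. Book value $700.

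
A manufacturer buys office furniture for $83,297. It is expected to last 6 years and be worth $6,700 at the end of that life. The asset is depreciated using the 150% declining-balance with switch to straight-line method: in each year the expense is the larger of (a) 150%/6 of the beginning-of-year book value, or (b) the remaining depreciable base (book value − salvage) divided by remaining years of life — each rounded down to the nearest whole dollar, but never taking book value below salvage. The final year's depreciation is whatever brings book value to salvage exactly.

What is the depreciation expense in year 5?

Depreciable base = $83,297 − $6,700 = $76,597.
Year 1: DB = ⌊$83,297 × 150%/6⌋ = $20,824; SL = ⌊$76,597/6⌋ = $12,766 → take DB $20,824. Book value $62,473.
Year 2: DB = ⌊$62,473 × 150%/6⌋ = $15,618; SL = ⌊$55,773/5⌋ = $11,154 → take DB $15,618. Book value $46,855.
Year 3: DB = ⌊$46,855 × 150%/6⌋ = $11,713; SL = ⌊$40,155/4⌋ = $10,038 → take DB $11,713. Book value $35,142.
Year 4: DB = ⌊$35,142 × 150%/6⌋ = $8,785; SL = ⌊$28,442/3⌋ = $9,480 → take SL $9,480. Book value $25,662.
Year 5: DB = ⌊$25,662 × 150%/6⌋ = $6,415; SL = ⌊$18,962/2⌋ = $9,481 → take SL $9,481. Book value $16,181.

$9,481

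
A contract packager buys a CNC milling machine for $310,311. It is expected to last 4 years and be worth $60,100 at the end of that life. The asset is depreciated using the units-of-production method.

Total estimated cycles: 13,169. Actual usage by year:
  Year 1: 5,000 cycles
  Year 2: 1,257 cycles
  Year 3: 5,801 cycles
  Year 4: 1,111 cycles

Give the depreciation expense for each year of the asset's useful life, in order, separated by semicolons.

$95,000; $23,883; $110,219; $21,109

Depreciable base = $310,311 − $60,100 = $250,211.
Rate = $250,211 / 13,169 cycles = $19 per cycle.
Year 1: 5,000 × $19 = $95,000. Book value $215,311.
Year 2: 1,257 × $19 = $23,883. Book value $191,428.
Year 3: 5,801 × $19 = $110,219. Book value $81,209.
Year 4: 1,111 × $19 = $21,109. Book value $60,100.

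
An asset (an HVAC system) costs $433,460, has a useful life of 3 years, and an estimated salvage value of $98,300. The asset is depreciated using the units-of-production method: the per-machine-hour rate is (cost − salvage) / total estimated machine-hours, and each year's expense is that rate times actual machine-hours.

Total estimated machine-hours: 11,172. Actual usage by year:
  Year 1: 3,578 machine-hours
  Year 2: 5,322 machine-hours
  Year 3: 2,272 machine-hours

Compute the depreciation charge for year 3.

Depreciable base = $433,460 − $98,300 = $335,160.
Rate = $335,160 / 11,172 machine-hours = $30 per machine-hour.
Year 1: 3,578 × $30 = $107,340. Book value $326,120.
Year 2: 5,322 × $30 = $159,660. Book value $166,460.
Year 3: 2,272 × $30 = $68,160. Book value $98,300.

$68,160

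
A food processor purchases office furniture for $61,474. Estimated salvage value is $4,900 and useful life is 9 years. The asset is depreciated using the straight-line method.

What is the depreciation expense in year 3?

Depreciable base = $61,474 − $4,900 = $56,574.
Annual expense = $56,574 / 9 = $6,286.

$6,286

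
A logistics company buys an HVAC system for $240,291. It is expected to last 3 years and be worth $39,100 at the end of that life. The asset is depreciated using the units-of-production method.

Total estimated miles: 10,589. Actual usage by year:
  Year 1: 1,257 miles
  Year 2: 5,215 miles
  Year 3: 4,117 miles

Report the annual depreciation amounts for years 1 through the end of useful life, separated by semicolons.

Depreciable base = $240,291 − $39,100 = $201,191.
Rate = $201,191 / 10,589 miles = $19 per mile.
Year 1: 1,257 × $19 = $23,883. Book value $216,408.
Year 2: 5,215 × $19 = $99,085. Book value $117,323.
Year 3: 4,117 × $19 = $78,223. Book value $39,100.

$23,883; $99,085; $78,223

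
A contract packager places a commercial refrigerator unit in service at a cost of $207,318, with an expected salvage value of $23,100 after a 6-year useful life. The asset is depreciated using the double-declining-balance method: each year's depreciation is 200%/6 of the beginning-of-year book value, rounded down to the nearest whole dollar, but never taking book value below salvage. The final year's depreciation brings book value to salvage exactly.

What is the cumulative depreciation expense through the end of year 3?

Depreciable base = $207,318 − $23,100 = $184,218.
Year 1: ⌊$207,318 × 200%/6⌋ = $69,106. Book value $138,212.
Year 2: ⌊$138,212 × 200%/6⌋ = $46,070. Book value $92,142.
Year 3: ⌊$92,142 × 200%/6⌋ = $30,714. Book value $61,428.
Accumulated through year 3 = $207,318 − $61,428 = $145,890.

$145,890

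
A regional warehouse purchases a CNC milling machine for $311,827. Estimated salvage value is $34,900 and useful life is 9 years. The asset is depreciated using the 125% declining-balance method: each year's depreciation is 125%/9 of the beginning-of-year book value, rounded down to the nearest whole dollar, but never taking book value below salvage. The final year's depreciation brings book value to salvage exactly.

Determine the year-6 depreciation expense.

Depreciable base = $311,827 − $34,900 = $276,927.
Year 1: ⌊$311,827 × 125%/9⌋ = $43,309. Book value $268,518.
Year 2: ⌊$268,518 × 125%/9⌋ = $37,294. Book value $231,224.
Year 3: ⌊$231,224 × 125%/9⌋ = $32,114. Book value $199,110.
Year 4: ⌊$199,110 × 125%/9⌋ = $27,654. Book value $171,456.
Year 5: ⌊$171,456 × 125%/9⌋ = $23,813. Book value $147,643.
Year 6: ⌊$147,643 × 125%/9⌋ = $20,505. Book value $127,138.

$20,505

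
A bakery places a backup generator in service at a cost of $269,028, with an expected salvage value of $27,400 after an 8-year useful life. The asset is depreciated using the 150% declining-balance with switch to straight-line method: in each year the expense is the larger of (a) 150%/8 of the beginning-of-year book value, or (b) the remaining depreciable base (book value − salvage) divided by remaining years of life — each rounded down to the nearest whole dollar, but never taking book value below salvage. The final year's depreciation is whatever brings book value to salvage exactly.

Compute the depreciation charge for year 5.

Depreciable base = $269,028 − $27,400 = $241,628.
Year 1: DB = ⌊$269,028 × 150%/8⌋ = $50,442; SL = ⌊$241,628/8⌋ = $30,203 → take DB $50,442. Book value $218,586.
Year 2: DB = ⌊$218,586 × 150%/8⌋ = $40,984; SL = ⌊$191,186/7⌋ = $27,312 → take DB $40,984. Book value $177,602.
Year 3: DB = ⌊$177,602 × 150%/8⌋ = $33,300; SL = ⌊$150,202/6⌋ = $25,033 → take DB $33,300. Book value $144,302.
Year 4: DB = ⌊$144,302 × 150%/8⌋ = $27,056; SL = ⌊$116,902/5⌋ = $23,380 → take DB $27,056. Book value $117,246.
Year 5: DB = ⌊$117,246 × 150%/8⌋ = $21,983; SL = ⌊$89,846/4⌋ = $22,461 → take SL $22,461. Book value $94,785.

$22,461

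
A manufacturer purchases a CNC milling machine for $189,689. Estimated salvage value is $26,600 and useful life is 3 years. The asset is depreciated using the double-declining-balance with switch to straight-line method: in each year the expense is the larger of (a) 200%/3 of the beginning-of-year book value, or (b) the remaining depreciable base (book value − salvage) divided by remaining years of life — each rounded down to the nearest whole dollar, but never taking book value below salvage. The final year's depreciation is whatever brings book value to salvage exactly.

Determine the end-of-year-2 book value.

Depreciable base = $189,689 − $26,600 = $163,089.
Year 1: DB = ⌊$189,689 × 200%/3⌋ = $126,459; SL = ⌊$163,089/3⌋ = $54,363 → take DB $126,459. Book value $63,230.
Year 2: DB = ⌊$63,230 × 200%/3⌋ = $42,153; SL = ⌊$36,630/2⌋ = $18,315 → take DB $42,153, capped at $36,630. Book value $26,600.

$26,600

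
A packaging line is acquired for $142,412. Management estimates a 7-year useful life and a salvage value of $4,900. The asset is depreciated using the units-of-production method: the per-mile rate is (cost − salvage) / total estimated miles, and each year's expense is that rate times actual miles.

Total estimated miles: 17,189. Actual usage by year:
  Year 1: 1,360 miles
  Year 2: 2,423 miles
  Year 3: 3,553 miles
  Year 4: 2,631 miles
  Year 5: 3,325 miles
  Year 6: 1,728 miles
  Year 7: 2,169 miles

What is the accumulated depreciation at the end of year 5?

$106,336

Depreciable base = $142,412 − $4,900 = $137,512.
Rate = $137,512 / 17,189 miles = $8 per mile.
Year 1: 1,360 × $8 = $10,880. Book value $131,532.
Year 2: 2,423 × $8 = $19,384. Book value $112,148.
Year 3: 3,553 × $8 = $28,424. Book value $83,724.
Year 4: 2,631 × $8 = $21,048. Book value $62,676.
Year 5: 3,325 × $8 = $26,600. Book value $36,076.
Accumulated through year 5 = $142,412 − $36,076 = $106,336.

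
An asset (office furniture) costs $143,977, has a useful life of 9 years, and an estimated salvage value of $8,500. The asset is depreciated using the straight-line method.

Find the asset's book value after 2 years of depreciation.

$113,871

Depreciable base = $143,977 − $8,500 = $135,477.
Annual expense = $135,477 / 9 = $15,053.
End of year 1: book value $128,924.
End of year 2: book value $113,871.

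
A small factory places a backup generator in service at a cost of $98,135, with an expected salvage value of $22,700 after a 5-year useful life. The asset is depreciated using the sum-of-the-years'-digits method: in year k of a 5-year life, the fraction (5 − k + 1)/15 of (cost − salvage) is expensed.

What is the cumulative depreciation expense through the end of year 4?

$70,406

Depreciable base = $98,135 − $22,700 = $75,435.
Sum of the years' digits = 5+4+3+2+1 = 15.
Year 1: $75,435 × 5/15 = $25,145. Book value $72,990.
Year 2: $75,435 × 4/15 = $20,116. Book value $52,874.
Year 3: $75,435 × 3/15 = $15,087. Book value $37,787.
Year 4: $75,435 × 2/15 = $10,058. Book value $27,729.
Accumulated through year 4 = $98,135 − $27,729 = $70,406.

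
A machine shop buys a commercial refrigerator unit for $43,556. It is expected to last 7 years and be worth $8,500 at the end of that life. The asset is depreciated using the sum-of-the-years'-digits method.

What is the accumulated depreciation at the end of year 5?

$31,300

Depreciable base = $43,556 − $8,500 = $35,056.
Sum of the years' digits = 7+6+5+4+3+2+1 = 28.
Year 1: $35,056 × 7/28 = $8,764. Book value $34,792.
Year 2: $35,056 × 6/28 = $7,512. Book value $27,280.
Year 3: $35,056 × 5/28 = $6,260. Book value $21,020.
Year 4: $35,056 × 4/28 = $5,008. Book value $16,012.
Year 5: $35,056 × 3/28 = $3,756. Book value $12,256.
Accumulated through year 5 = $43,556 − $12,256 = $31,300.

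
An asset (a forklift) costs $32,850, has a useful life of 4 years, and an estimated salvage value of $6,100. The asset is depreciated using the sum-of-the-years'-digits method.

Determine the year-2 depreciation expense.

$8,025

Depreciable base = $32,850 − $6,100 = $26,750.
Sum of the years' digits = 4+3+2+1 = 10.
Year 1: $26,750 × 4/10 = $10,700. Book value $22,150.
Year 2: $26,750 × 3/10 = $8,025. Book value $14,125.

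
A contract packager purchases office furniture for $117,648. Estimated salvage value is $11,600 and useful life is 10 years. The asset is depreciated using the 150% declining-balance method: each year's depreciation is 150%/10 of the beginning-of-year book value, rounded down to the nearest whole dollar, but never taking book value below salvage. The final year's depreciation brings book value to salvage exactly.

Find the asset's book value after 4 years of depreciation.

$61,414

Depreciable base = $117,648 − $11,600 = $106,048.
Year 1: ⌊$117,648 × 150%/10⌋ = $17,647. Book value $100,001.
Year 2: ⌊$100,001 × 150%/10⌋ = $15,000. Book value $85,001.
Year 3: ⌊$85,001 × 150%/10⌋ = $12,750. Book value $72,251.
Year 4: ⌊$72,251 × 150%/10⌋ = $10,837. Book value $61,414.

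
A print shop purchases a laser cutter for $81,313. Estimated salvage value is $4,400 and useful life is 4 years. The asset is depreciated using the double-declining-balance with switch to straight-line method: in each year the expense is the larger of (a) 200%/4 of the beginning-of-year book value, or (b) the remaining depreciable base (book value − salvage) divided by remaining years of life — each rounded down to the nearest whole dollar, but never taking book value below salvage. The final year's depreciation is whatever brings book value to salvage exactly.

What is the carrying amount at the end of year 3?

$10,165

Depreciable base = $81,313 − $4,400 = $76,913.
Year 1: DB = ⌊$81,313 × 200%/4⌋ = $40,656; SL = ⌊$76,913/4⌋ = $19,228 → take DB $40,656. Book value $40,657.
Year 2: DB = ⌊$40,657 × 200%/4⌋ = $20,328; SL = ⌊$36,257/3⌋ = $12,085 → take DB $20,328. Book value $20,329.
Year 3: DB = ⌊$20,329 × 200%/4⌋ = $10,164; SL = ⌊$15,929/2⌋ = $7,964 → take DB $10,164. Book value $10,165.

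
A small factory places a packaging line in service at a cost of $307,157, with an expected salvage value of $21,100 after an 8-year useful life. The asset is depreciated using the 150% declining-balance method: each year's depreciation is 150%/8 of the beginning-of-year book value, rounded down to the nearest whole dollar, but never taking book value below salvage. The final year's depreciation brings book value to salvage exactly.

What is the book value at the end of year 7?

Depreciable base = $307,157 − $21,100 = $286,057.
Year 1: ⌊$307,157 × 150%/8⌋ = $57,591. Book value $249,566.
Year 2: ⌊$249,566 × 150%/8⌋ = $46,793. Book value $202,773.
Year 3: ⌊$202,773 × 150%/8⌋ = $38,019. Book value $164,754.
Year 4: ⌊$164,754 × 150%/8⌋ = $30,891. Book value $133,863.
Year 5: ⌊$133,863 × 150%/8⌋ = $25,099. Book value $108,764.
Year 6: ⌊$108,764 × 150%/8⌋ = $20,393. Book value $88,371.
Year 7: ⌊$88,371 × 150%/8⌋ = $16,569. Book value $71,802.

$71,802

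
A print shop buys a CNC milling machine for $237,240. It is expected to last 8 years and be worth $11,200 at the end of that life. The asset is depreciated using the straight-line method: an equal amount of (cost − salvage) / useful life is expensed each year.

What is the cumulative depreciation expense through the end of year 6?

$169,530

Depreciable base = $237,240 − $11,200 = $226,040.
Annual expense = $226,040 / 8 = $28,255.
End of year 1: book value $208,985.
End of year 2: book value $180,730.
End of year 3: book value $152,475.
End of year 4: book value $124,220.
End of year 5: book value $95,965.
End of year 6: book value $67,710.
Accumulated through year 6 = $237,240 − $67,710 = $169,530.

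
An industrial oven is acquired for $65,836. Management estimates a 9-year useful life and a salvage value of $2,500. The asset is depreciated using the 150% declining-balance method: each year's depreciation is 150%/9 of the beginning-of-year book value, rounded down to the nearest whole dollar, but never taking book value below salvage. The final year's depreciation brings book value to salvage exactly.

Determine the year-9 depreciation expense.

Depreciable base = $65,836 − $2,500 = $63,336.
Year 1: ⌊$65,836 × 150%/9⌋ = $10,972. Book value $54,864.
Year 2: ⌊$54,864 × 150%/9⌋ = $9,144. Book value $45,720.
Year 3: ⌊$45,720 × 150%/9⌋ = $7,620. Book value $38,100.
Year 4: ⌊$38,100 × 150%/9⌋ = $6,350. Book value $31,750.
Year 5: ⌊$31,750 × 150%/9⌋ = $5,291. Book value $26,459.
Year 6: ⌊$26,459 × 150%/9⌋ = $4,409. Book value $22,050.
Year 7: ⌊$22,050 × 150%/9⌋ = $3,675. Book value $18,375.
Year 8: ⌊$18,375 × 150%/9⌋ = $3,062. Book value $15,313.
Year 9 (final): $15,313 − $2,500 = $12,813. Book value $2,500.

$12,813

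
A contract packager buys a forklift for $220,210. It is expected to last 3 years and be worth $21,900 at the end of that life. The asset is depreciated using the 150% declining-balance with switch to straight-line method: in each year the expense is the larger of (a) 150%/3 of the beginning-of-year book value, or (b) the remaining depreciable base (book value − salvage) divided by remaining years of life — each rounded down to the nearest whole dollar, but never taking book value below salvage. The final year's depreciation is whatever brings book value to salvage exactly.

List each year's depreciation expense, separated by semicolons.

Depreciable base = $220,210 − $21,900 = $198,310.
Year 1: DB = ⌊$220,210 × 150%/3⌋ = $110,105; SL = ⌊$198,310/3⌋ = $66,103 → take DB $110,105. Book value $110,105.
Year 2: DB = ⌊$110,105 × 150%/3⌋ = $55,052; SL = ⌊$88,205/2⌋ = $44,102 → take DB $55,052. Book value $55,053.
Year 3 (final): $55,053 − $21,900 = $33,153. Book value $21,900.

$110,105; $55,052; $33,153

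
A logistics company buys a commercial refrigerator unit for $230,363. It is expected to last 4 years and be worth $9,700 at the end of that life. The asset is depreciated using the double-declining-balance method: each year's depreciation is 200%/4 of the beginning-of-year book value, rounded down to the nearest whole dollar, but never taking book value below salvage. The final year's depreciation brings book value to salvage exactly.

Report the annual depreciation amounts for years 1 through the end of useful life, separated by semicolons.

$115,181; $57,591; $28,795; $19,096

Depreciable base = $230,363 − $9,700 = $220,663.
Year 1: ⌊$230,363 × 200%/4⌋ = $115,181. Book value $115,182.
Year 2: ⌊$115,182 × 200%/4⌋ = $57,591. Book value $57,591.
Year 3: ⌊$57,591 × 200%/4⌋ = $28,795. Book value $28,796.
Year 4 (final): $28,796 − $9,700 = $19,096. Book value $9,700.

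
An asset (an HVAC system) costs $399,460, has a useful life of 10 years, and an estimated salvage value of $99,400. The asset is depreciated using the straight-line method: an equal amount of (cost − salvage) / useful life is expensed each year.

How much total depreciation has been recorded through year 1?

$30,006

Depreciable base = $399,460 − $99,400 = $300,060.
Annual expense = $300,060 / 10 = $30,006.
End of year 1: book value $369,454.
Accumulated through year 1 = $399,460 − $369,454 = $30,006.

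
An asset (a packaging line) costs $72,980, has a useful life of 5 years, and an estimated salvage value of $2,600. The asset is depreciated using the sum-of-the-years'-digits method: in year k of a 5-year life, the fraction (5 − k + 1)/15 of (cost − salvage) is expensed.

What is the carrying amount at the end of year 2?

$30,752

Depreciable base = $72,980 − $2,600 = $70,380.
Sum of the years' digits = 5+4+3+2+1 = 15.
Year 1: $70,380 × 5/15 = $23,460. Book value $49,520.
Year 2: $70,380 × 4/15 = $18,768. Book value $30,752.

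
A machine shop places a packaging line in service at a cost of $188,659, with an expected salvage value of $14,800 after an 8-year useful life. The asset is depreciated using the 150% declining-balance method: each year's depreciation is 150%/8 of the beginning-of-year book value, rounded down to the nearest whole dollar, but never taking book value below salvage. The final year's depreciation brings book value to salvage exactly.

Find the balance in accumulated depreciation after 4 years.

Depreciable base = $188,659 − $14,800 = $173,859.
Year 1: ⌊$188,659 × 150%/8⌋ = $35,373. Book value $153,286.
Year 2: ⌊$153,286 × 150%/8⌋ = $28,741. Book value $124,545.
Year 3: ⌊$124,545 × 150%/8⌋ = $23,352. Book value $101,193.
Year 4: ⌊$101,193 × 150%/8⌋ = $18,973. Book value $82,220.
Accumulated through year 4 = $188,659 − $82,220 = $106,439.

$106,439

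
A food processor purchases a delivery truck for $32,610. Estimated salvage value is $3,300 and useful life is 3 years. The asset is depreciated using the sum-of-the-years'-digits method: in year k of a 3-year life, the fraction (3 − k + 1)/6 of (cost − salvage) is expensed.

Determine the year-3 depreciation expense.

$4,885

Depreciable base = $32,610 − $3,300 = $29,310.
Sum of the years' digits = 3+2+1 = 6.
Year 1: $29,310 × 3/6 = $14,655. Book value $17,955.
Year 2: $29,310 × 2/6 = $9,770. Book value $8,185.
Year 3: $29,310 × 1/6 = $4,885. Book value $3,300.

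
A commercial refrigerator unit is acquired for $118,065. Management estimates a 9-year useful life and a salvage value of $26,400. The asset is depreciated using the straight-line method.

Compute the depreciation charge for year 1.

$10,185

Depreciable base = $118,065 − $26,400 = $91,665.
Annual expense = $91,665 / 9 = $10,185.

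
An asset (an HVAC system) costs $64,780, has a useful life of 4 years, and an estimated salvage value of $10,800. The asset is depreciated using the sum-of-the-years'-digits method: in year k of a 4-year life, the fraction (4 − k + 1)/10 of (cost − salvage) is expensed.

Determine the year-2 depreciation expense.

Depreciable base = $64,780 − $10,800 = $53,980.
Sum of the years' digits = 4+3+2+1 = 10.
Year 1: $53,980 × 4/10 = $21,592. Book value $43,188.
Year 2: $53,980 × 3/10 = $16,194. Book value $26,994.

$16,194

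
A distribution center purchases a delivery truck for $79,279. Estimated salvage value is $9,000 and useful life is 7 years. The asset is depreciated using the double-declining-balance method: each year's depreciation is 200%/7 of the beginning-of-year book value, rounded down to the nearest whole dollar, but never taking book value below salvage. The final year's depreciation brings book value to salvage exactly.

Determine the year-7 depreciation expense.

Depreciable base = $79,279 − $9,000 = $70,279.
Year 1: ⌊$79,279 × 200%/7⌋ = $22,651. Book value $56,628.
Year 2: ⌊$56,628 × 200%/7⌋ = $16,179. Book value $40,449.
Year 3: ⌊$40,449 × 200%/7⌋ = $11,556. Book value $28,893.
Year 4: ⌊$28,893 × 200%/7⌋ = $8,255. Book value $20,638.
Year 5: ⌊$20,638 × 200%/7⌋ = $5,896. Book value $14,742.
Year 6: ⌊$14,742 × 200%/7⌋ = $4,212. Book value $10,530.
Year 7 (final): $10,530 − $9,000 = $1,530. Book value $9,000.

$1,530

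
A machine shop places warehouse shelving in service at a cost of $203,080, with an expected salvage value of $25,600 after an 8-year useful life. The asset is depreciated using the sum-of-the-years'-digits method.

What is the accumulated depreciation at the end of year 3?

$103,530

Depreciable base = $203,080 − $25,600 = $177,480.
Sum of the years' digits = 8+7+6+5+4+3+2+1 = 36.
Year 1: $177,480 × 8/36 = $39,440. Book value $163,640.
Year 2: $177,480 × 7/36 = $34,510. Book value $129,130.
Year 3: $177,480 × 6/36 = $29,580. Book value $99,550.
Accumulated through year 3 = $203,080 − $99,550 = $103,530.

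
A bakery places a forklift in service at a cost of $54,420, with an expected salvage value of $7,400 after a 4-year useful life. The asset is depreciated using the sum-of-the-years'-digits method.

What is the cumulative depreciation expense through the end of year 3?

Depreciable base = $54,420 − $7,400 = $47,020.
Sum of the years' digits = 4+3+2+1 = 10.
Year 1: $47,020 × 4/10 = $18,808. Book value $35,612.
Year 2: $47,020 × 3/10 = $14,106. Book value $21,506.
Year 3: $47,020 × 2/10 = $9,404. Book value $12,102.
Accumulated through year 3 = $54,420 − $12,102 = $42,318.

$42,318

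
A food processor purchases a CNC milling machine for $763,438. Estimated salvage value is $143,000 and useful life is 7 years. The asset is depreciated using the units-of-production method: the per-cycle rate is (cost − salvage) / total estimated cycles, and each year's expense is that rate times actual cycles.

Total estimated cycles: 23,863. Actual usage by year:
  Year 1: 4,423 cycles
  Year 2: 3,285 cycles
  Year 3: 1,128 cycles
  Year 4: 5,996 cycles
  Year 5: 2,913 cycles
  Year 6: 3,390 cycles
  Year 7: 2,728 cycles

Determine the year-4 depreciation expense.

$155,896

Depreciable base = $763,438 − $143,000 = $620,438.
Rate = $620,438 / 23,863 cycles = $26 per cycle.
Year 1: 4,423 × $26 = $114,998. Book value $648,440.
Year 2: 3,285 × $26 = $85,410. Book value $563,030.
Year 3: 1,128 × $26 = $29,328. Book value $533,702.
Year 4: 5,996 × $26 = $155,896. Book value $377,806.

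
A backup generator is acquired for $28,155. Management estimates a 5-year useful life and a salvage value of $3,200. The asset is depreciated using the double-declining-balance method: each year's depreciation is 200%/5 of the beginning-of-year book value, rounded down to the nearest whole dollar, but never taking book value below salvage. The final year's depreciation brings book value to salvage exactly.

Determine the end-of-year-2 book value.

$10,136

Depreciable base = $28,155 − $3,200 = $24,955.
Year 1: ⌊$28,155 × 200%/5⌋ = $11,262. Book value $16,893.
Year 2: ⌊$16,893 × 200%/5⌋ = $6,757. Book value $10,136.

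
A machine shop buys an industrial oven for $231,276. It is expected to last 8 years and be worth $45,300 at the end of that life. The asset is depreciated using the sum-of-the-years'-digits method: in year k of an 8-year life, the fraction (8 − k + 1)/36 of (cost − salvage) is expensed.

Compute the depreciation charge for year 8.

Depreciable base = $231,276 − $45,300 = $185,976.
Sum of the years' digits = 8+7+6+5+4+3+2+1 = 36.
Year 1: $185,976 × 8/36 = $41,328. Book value $189,948.
Year 2: $185,976 × 7/36 = $36,162. Book value $153,786.
Year 3: $185,976 × 6/36 = $30,996. Book value $122,790.
Year 4: $185,976 × 5/36 = $25,830. Book value $96,960.
Year 5: $185,976 × 4/36 = $20,664. Book value $76,296.
Year 6: $185,976 × 3/36 = $15,498. Book value $60,798.
Year 7: $185,976 × 2/36 = $10,332. Book value $50,466.
Year 8: $185,976 × 1/36 = $5,166. Book value $45,300.

$5,166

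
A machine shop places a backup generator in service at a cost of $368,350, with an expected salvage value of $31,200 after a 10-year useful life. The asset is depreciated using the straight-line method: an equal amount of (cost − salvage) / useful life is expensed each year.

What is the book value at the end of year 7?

Depreciable base = $368,350 − $31,200 = $337,150.
Annual expense = $337,150 / 10 = $33,715.
End of year 1: book value $334,635.
End of year 2: book value $300,920.
End of year 3: book value $267,205.
End of year 4: book value $233,490.
End of year 5: book value $199,775.
End of year 6: book value $166,060.
End of year 7: book value $132,345.

$132,345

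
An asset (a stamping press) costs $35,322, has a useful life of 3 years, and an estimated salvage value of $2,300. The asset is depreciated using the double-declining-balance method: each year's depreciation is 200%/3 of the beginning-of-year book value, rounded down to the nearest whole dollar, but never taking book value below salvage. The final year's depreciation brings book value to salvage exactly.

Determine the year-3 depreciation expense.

$1,625

Depreciable base = $35,322 − $2,300 = $33,022.
Year 1: ⌊$35,322 × 200%/3⌋ = $23,548. Book value $11,774.
Year 2: ⌊$11,774 × 200%/3⌋ = $7,849. Book value $3,925.
Year 3 (final): $3,925 − $2,300 = $1,625. Book value $2,300.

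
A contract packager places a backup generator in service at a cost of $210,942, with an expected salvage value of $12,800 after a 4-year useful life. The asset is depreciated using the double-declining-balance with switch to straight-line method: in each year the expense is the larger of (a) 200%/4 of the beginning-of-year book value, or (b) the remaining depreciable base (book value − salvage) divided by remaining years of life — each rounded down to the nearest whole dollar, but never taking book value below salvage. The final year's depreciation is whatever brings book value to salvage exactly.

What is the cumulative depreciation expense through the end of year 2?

Depreciable base = $210,942 − $12,800 = $198,142.
Year 1: DB = ⌊$210,942 × 200%/4⌋ = $105,471; SL = ⌊$198,142/4⌋ = $49,535 → take DB $105,471. Book value $105,471.
Year 2: DB = ⌊$105,471 × 200%/4⌋ = $52,735; SL = ⌊$92,671/3⌋ = $30,890 → take DB $52,735. Book value $52,736.
Accumulated through year 2 = $210,942 − $52,736 = $158,206.

$158,206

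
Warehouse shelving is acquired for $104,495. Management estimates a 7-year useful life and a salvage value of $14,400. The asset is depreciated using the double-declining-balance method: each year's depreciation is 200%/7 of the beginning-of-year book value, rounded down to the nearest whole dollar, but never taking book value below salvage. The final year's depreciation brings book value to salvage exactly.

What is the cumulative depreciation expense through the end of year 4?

$77,292

Depreciable base = $104,495 − $14,400 = $90,095.
Year 1: ⌊$104,495 × 200%/7⌋ = $29,855. Book value $74,640.
Year 2: ⌊$74,640 × 200%/7⌋ = $21,325. Book value $53,315.
Year 3: ⌊$53,315 × 200%/7⌋ = $15,232. Book value $38,083.
Year 4: ⌊$38,083 × 200%/7⌋ = $10,880. Book value $27,203.
Accumulated through year 4 = $104,495 − $27,203 = $77,292.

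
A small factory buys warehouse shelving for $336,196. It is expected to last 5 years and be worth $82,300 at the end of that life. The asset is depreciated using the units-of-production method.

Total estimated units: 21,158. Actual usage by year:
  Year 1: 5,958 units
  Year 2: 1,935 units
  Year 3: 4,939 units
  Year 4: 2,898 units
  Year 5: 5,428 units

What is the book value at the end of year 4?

Depreciable base = $336,196 − $82,300 = $253,896.
Rate = $253,896 / 21,158 units = $12 per unit.
Year 1: 5,958 × $12 = $71,496. Book value $264,700.
Year 2: 1,935 × $12 = $23,220. Book value $241,480.
Year 3: 4,939 × $12 = $59,268. Book value $182,212.
Year 4: 2,898 × $12 = $34,776. Book value $147,436.

$147,436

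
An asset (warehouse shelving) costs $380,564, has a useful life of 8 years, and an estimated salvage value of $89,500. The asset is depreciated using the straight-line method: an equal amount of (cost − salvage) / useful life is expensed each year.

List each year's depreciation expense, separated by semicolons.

$36,383; $36,383; $36,383; $36,383; $36,383; $36,383; $36,383; $36,383

Depreciable base = $380,564 − $89,500 = $291,064.
Annual expense = $291,064 / 8 = $36,383.
End of year 1: book value $344,181.
End of year 2: book value $307,798.
End of year 3: book value $271,415.
End of year 4: book value $235,032.
End of year 5: book value $198,649.
End of year 6: book value $162,266.
End of year 7: book value $125,883.
End of year 8: book value $89,500.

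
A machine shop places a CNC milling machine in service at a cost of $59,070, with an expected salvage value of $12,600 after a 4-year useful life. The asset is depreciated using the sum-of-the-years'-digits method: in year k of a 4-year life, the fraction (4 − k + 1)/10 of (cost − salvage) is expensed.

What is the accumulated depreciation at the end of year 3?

Depreciable base = $59,070 − $12,600 = $46,470.
Sum of the years' digits = 4+3+2+1 = 10.
Year 1: $46,470 × 4/10 = $18,588. Book value $40,482.
Year 2: $46,470 × 3/10 = $13,941. Book value $26,541.
Year 3: $46,470 × 2/10 = $9,294. Book value $17,247.
Accumulated through year 3 = $59,070 − $17,247 = $41,823.

$41,823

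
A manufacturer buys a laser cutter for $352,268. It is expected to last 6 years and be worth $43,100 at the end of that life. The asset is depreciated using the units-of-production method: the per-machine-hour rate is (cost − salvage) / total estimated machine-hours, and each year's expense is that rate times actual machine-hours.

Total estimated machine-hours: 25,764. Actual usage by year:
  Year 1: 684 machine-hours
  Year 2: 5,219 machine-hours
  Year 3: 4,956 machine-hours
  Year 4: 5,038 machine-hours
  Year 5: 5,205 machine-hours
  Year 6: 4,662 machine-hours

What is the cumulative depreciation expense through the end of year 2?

Depreciable base = $352,268 − $43,100 = $309,168.
Rate = $309,168 / 25,764 machine-hours = $12 per machine-hour.
Year 1: 684 × $12 = $8,208. Book value $344,060.
Year 2: 5,219 × $12 = $62,628. Book value $281,432.
Accumulated through year 2 = $352,268 − $281,432 = $70,836.

$70,836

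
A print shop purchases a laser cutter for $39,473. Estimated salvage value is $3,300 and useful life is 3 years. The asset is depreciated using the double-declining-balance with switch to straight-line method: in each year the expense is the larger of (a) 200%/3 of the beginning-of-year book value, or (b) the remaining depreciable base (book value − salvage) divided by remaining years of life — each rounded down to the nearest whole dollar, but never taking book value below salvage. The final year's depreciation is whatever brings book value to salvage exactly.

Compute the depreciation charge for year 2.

$8,772

Depreciable base = $39,473 − $3,300 = $36,173.
Year 1: DB = ⌊$39,473 × 200%/3⌋ = $26,315; SL = ⌊$36,173/3⌋ = $12,057 → take DB $26,315. Book value $13,158.
Year 2: DB = ⌊$13,158 × 200%/3⌋ = $8,772; SL = ⌊$9,858/2⌋ = $4,929 → take DB $8,772. Book value $4,386.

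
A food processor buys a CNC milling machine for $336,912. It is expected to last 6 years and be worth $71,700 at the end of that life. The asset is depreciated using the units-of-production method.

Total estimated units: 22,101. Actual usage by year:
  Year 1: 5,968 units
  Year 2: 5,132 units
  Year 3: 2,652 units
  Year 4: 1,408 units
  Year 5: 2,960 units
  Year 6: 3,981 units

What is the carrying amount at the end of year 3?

$171,888

Depreciable base = $336,912 − $71,700 = $265,212.
Rate = $265,212 / 22,101 units = $12 per unit.
Year 1: 5,968 × $12 = $71,616. Book value $265,296.
Year 2: 5,132 × $12 = $61,584. Book value $203,712.
Year 3: 2,652 × $12 = $31,824. Book value $171,888.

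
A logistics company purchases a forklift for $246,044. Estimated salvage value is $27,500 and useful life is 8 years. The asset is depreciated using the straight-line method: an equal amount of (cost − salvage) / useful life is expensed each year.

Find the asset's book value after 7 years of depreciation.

$54,818

Depreciable base = $246,044 − $27,500 = $218,544.
Annual expense = $218,544 / 8 = $27,318.
End of year 1: book value $218,726.
End of year 2: book value $191,408.
End of year 3: book value $164,090.
End of year 4: book value $136,772.
End of year 5: book value $109,454.
End of year 6: book value $82,136.
End of year 7: book value $54,818.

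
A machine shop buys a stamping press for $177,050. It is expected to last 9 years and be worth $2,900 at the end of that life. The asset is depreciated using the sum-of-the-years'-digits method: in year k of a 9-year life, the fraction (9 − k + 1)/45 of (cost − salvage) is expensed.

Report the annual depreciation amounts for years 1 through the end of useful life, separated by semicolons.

$34,830; $30,960; $27,090; $23,220; $19,350; $15,480; $11,610; $7,740; $3,870

Depreciable base = $177,050 − $2,900 = $174,150.
Sum of the years' digits = 9+8+7+6+5+4+3+2+1 = 45.
Year 1: $174,150 × 9/45 = $34,830. Book value $142,220.
Year 2: $174,150 × 8/45 = $30,960. Book value $111,260.
Year 3: $174,150 × 7/45 = $27,090. Book value $84,170.
Year 4: $174,150 × 6/45 = $23,220. Book value $60,950.
Year 5: $174,150 × 5/45 = $19,350. Book value $41,600.
Year 6: $174,150 × 4/45 = $15,480. Book value $26,120.
Year 7: $174,150 × 3/45 = $11,610. Book value $14,510.
Year 8: $174,150 × 2/45 = $7,740. Book value $6,770.
Year 9: $174,150 × 1/45 = $3,870. Book value $2,900.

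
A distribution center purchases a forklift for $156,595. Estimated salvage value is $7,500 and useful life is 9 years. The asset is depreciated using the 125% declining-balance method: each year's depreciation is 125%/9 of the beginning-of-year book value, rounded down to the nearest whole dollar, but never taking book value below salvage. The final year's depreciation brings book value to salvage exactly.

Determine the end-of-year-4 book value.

Depreciable base = $156,595 − $7,500 = $149,095.
Year 1: ⌊$156,595 × 125%/9⌋ = $21,749. Book value $134,846.
Year 2: ⌊$134,846 × 125%/9⌋ = $18,728. Book value $116,118.
Year 3: ⌊$116,118 × 125%/9⌋ = $16,127. Book value $99,991.
Year 4: ⌊$99,991 × 125%/9⌋ = $13,887. Book value $86,104.

$86,104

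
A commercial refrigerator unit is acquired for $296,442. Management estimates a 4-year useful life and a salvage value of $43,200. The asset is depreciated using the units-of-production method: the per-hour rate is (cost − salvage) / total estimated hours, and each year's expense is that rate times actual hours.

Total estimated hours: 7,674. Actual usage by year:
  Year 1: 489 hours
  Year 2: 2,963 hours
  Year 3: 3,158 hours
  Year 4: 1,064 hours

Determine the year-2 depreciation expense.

$97,779

Depreciable base = $296,442 − $43,200 = $253,242.
Rate = $253,242 / 7,674 hours = $33 per hour.
Year 1: 489 × $33 = $16,137. Book value $280,305.
Year 2: 2,963 × $33 = $97,779. Book value $182,526.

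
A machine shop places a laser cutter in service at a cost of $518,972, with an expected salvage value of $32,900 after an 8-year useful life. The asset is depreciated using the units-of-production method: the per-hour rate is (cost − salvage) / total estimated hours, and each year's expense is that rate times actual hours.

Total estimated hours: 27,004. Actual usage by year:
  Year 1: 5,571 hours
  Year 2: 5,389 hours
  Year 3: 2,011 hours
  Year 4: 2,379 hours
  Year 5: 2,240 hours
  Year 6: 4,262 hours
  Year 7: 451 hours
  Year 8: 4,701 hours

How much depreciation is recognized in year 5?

Depreciable base = $518,972 − $32,900 = $486,072.
Rate = $486,072 / 27,004 hours = $18 per hour.
Year 1: 5,571 × $18 = $100,278. Book value $418,694.
Year 2: 5,389 × $18 = $97,002. Book value $321,692.
Year 3: 2,011 × $18 = $36,198. Book value $285,494.
Year 4: 2,379 × $18 = $42,822. Book value $242,672.
Year 5: 2,240 × $18 = $40,320. Book value $202,352.

$40,320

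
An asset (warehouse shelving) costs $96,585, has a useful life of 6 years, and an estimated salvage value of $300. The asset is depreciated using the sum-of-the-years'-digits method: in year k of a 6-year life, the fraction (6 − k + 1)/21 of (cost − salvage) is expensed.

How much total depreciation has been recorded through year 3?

Depreciable base = $96,585 − $300 = $96,285.
Sum of the years' digits = 6+5+4+3+2+1 = 21.
Year 1: $96,285 × 6/21 = $27,510. Book value $69,075.
Year 2: $96,285 × 5/21 = $22,925. Book value $46,150.
Year 3: $96,285 × 4/21 = $18,340. Book value $27,810.
Accumulated through year 3 = $96,585 − $27,810 = $68,775.

$68,775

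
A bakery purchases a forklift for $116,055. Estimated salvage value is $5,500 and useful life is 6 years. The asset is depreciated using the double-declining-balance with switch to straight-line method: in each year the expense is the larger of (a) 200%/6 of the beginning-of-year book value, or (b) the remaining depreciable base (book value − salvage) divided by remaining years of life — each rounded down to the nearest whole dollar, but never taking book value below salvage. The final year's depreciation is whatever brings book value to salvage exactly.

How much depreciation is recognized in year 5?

$8,712

Depreciable base = $116,055 − $5,500 = $110,555.
Year 1: DB = ⌊$116,055 × 200%/6⌋ = $38,685; SL = ⌊$110,555/6⌋ = $18,425 → take DB $38,685. Book value $77,370.
Year 2: DB = ⌊$77,370 × 200%/6⌋ = $25,790; SL = ⌊$71,870/5⌋ = $14,374 → take DB $25,790. Book value $51,580.
Year 3: DB = ⌊$51,580 × 200%/6⌋ = $17,193; SL = ⌊$46,080/4⌋ = $11,520 → take DB $17,193. Book value $34,387.
Year 4: DB = ⌊$34,387 × 200%/6⌋ = $11,462; SL = ⌊$28,887/3⌋ = $9,629 → take DB $11,462. Book value $22,925.
Year 5: DB = ⌊$22,925 × 200%/6⌋ = $7,641; SL = ⌊$17,425/2⌋ = $8,712 → take SL $8,712. Book value $14,213.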